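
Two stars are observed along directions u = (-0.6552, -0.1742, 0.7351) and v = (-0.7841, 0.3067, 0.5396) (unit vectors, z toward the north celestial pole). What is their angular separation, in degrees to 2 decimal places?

u·v = 0.8570; |u| = 1.0000, |v| = 1.0000.
cos θ = (u·v)/(|u||v|) = 0.8570, so θ = 31.02°.

31.02°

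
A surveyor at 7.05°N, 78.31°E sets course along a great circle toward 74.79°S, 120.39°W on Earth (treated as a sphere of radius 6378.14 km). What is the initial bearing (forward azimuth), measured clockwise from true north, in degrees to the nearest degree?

175°

With φ₁ = 0.1230, φ₂ = -1.3053, Δλ = 2.8152 rad, the forward-azimuth formula gives
θ = atan2( sin Δλ cos φ₂ , cos φ₁ sin φ₂ − sin φ₁ cos φ₂ cos Δλ ) = atan2(0.0841, -0.9272) = 174.82°.
So the initial bearing is 175°.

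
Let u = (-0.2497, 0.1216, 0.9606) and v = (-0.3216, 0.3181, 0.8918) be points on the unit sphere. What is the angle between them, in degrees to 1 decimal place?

12.6°

u·v = 0.9756; |u| = 0.9999, |v| = 1.0000.
cos θ = (u·v)/(|u||v|) = 0.9757, so θ = 12.6°.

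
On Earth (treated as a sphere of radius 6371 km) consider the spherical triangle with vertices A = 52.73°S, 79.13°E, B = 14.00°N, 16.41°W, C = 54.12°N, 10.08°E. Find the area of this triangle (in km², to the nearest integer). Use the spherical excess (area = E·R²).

Side lengths (central angles): a = 0.7884, b = 2.1152, c = 1.8227 rad; semiperimeter s = 2.3631.
By l'Huilier's theorem, tan(E/4) = √[tan(s/2) tan((s−a)/2) tan((s−b)/2) tan((s−c)/2)], giving spherical excess E = 1.1315 rad.
Area = E·R² = 1.1315 × (6371)² ≈ 45927232 km².

45927232 km²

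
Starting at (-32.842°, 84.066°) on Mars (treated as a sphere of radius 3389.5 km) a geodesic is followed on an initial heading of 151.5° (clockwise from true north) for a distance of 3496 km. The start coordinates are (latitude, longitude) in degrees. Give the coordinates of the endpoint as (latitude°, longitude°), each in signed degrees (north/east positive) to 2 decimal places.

-65.79°, 170.91°

Angular distance δ = d/R = 3496/3389.5 = 1.03142 rad; initial bearing θ = 2.6442 rad.
sin φ₂ = sin φ₁ cos δ + cos φ₁ sin δ cos θ = (-0.5423)(0.5136) + (0.8402)(0.8580)(-0.8788) = -0.9121, so φ₂ = -65.79°.
Δλ = atan2(sin θ sin δ cos φ₁, cos δ − sin φ₁ sin φ₂) = atan2(0.3440, 0.0190) = 86.844°.
λ₂ = 84.066° + 86.844° = 170.91°.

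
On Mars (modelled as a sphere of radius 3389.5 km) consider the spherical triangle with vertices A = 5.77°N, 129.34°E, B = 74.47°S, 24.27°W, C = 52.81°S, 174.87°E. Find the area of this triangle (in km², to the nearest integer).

6909362 km²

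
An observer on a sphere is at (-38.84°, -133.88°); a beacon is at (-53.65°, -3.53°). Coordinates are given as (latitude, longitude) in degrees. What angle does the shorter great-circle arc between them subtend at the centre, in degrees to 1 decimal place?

With latitudes φ₁ = -38.840°, φ₂ = -53.650° and longitude difference Δλ = 130.350°:
Haversine: a = sin²(Δφ/2) + cos φ₁ cos φ₂ sin²(Δλ/2) = 0.0166 + (0.7789)(0.5927)(0.8237) = 0.39690.
Central angle c = 2·arcsin(√a) = 1.36310 rad.
So the angular separation is 78.1°.

78.1°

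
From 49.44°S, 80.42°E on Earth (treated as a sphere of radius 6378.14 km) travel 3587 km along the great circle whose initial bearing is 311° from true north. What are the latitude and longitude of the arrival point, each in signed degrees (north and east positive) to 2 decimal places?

Angular distance δ = d/R = 3587/6378.14 = 0.56239 rad; initial bearing θ = 5.4280 rad.
sin φ₂ = sin φ₁ cos δ + cos φ₁ sin δ cos θ = (-0.7597)(0.8460) + (0.6502)(0.5332)(0.6561) = -0.4152, so φ₂ = -24.53°.
Δλ = atan2(sin θ sin δ cos φ₁, cos δ − sin φ₁ sin φ₂) = atan2(-0.2617, 0.5305) = -26.255°.
λ₂ = 80.420° − 26.255° = 54.17°.

-24.53°, 54.17°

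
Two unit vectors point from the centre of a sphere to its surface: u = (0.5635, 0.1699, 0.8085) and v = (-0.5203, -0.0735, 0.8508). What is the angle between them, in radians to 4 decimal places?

1.1786 rad

u·v = 0.3822; |u| = 1.0000, |v| = 1.0000.
cos θ = (u·v)/(|u||v|) = 0.3822, so θ = 1.1786 rad.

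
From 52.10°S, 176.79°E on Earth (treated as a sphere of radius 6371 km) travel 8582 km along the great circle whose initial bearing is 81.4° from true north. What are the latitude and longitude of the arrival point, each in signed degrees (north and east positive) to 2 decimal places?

-4.91°, -107.82°

Angular distance δ = d/R = 8582/6371 = 1.34704 rad; initial bearing θ = 1.4207 rad.
sin φ₂ = sin φ₁ cos δ + cos φ₁ sin δ cos θ = (-0.7891)(0.2219) + (0.6143)(0.9751)(0.1495) = -0.0855, so φ₂ = -4.91°.
Δλ = atan2(sin θ sin δ cos φ₁, cos δ − sin φ₁ sin φ₂) = atan2(0.5922, 0.1544) = 75.387°.
λ₂ = 176.790° + 75.387° = 252.18° → -107.82° after wrapping to (−180°, 180°].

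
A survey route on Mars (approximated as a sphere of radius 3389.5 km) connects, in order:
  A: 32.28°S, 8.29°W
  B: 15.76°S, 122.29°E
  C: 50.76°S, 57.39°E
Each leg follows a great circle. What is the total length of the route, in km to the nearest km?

10332 km

Leg A→B: central angle 1.9652 rad, distance 6661.0 km.
Leg B→C: central angle 1.0831 rad, distance 3671.1 km.
Total: 6661.0 + 3671.1 ≈ 10332 km.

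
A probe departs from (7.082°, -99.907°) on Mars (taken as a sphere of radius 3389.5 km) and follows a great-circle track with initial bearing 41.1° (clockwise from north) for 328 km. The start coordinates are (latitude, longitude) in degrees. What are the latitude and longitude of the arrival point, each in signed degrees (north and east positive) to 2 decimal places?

11.24°, -96.19°

Angular distance δ = d/R = 328/3389.5 = 0.09677 rad; initial bearing θ = 0.7173 rad.
sin φ₂ = sin φ₁ cos δ + cos φ₁ sin δ cos θ = (0.1233)(0.9953) + (0.9924)(0.0966)(0.7536) = 0.1950, so φ₂ = 11.24°.
Δλ = atan2(sin θ sin δ cos φ₁, cos δ − sin φ₁ sin φ₂) = atan2(0.0630, 0.9713) = 3.713°.
λ₂ = -99.907° + 3.713° = -96.19°.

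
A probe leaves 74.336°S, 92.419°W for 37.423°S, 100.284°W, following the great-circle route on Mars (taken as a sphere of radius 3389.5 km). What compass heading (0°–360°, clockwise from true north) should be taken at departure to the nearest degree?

350°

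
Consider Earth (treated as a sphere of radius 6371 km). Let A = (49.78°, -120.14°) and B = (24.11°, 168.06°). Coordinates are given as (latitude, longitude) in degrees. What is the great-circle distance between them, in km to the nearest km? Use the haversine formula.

6701 km

Let φ₁ = 0.8688 rad, φ₂ = 0.4208 rad, and Δλ = -1.2531 rad.
Haversine: a = sin²(Δφ/2) + cos φ₁ cos φ₂ sin²(Δλ/2) = 0.0493 + (0.6457)(0.9128)(0.3438) = 0.25200.
Central angle c = 2·arcsin(√a) = 1.05181 rad.
Distance = R·c = 6371 × 1.0518 ≈ 6701 km.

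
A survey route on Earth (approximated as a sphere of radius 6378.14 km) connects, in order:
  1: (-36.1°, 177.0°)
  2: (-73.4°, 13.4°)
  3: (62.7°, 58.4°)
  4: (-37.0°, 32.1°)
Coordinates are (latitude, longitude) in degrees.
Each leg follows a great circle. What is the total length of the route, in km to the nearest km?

Leg 1→2: central angle 1.2205 rad, distance 7784.4 km.
Leg 2→3: central angle 2.4325 rad, distance 15514.6 km.
Leg 3→4: central angle 1.7787 rad, distance 11344.8 km.
Total: 7784.4 + 15514.6 + 11344.8 ≈ 34644 km.

34644 km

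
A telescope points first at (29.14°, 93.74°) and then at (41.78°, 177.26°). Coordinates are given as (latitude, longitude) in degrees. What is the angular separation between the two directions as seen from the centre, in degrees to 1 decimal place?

66.6°

Let φ₁ = 0.5086 rad, φ₂ = 0.7292 rad, and Δλ = 1.4577 rad.
cos c = sin φ₁ sin φ₂ + cos φ₁ cos φ₂ cos Δλ = (0.4869)(0.6663) + (0.8734)(0.7457)(0.1129) = 0.39794,
so c = arccos(0.39794) = 1.16152 rad.
So the angular separation is 66.6°.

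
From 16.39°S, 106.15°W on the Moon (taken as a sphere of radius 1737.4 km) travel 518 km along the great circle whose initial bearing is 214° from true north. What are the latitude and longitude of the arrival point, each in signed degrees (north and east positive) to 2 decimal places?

Angular distance δ = d/R = 518/1737.4 = 0.29815 rad; initial bearing θ = 3.7350 rad.
sin φ₂ = sin φ₁ cos δ + cos φ₁ sin δ cos θ = (-0.2822)(0.9559) + (0.9594)(0.2937)(-0.8290) = -0.5034, so φ₂ = -30.22°.
Δλ = atan2(sin θ sin δ cos φ₁, cos δ − sin φ₁ sin φ₂) = atan2(-0.1576, 0.8138) = -10.959°.
λ₂ = -106.150° − 10.959° = -117.11°.

-30.22°, -117.11°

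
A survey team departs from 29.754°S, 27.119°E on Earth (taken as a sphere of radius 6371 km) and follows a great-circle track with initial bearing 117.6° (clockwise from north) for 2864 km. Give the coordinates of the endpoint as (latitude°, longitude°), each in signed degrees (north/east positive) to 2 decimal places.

-38.44°, 56.57°

Angular distance δ = d/R = 2864/6371 = 0.44954 rad; initial bearing θ = 2.0525 rad.
sin φ₂ = sin φ₁ cos δ + cos φ₁ sin δ cos θ = (-0.4963)(0.9006) + (0.8682)(0.4345)(-0.4633) = -0.6218, so φ₂ = -38.44°.
Δλ = atan2(sin θ sin δ cos φ₁, cos δ − sin φ₁ sin φ₂) = atan2(0.3343, 0.5921) = 29.452°.
λ₂ = 27.119° + 29.452° = 56.57°.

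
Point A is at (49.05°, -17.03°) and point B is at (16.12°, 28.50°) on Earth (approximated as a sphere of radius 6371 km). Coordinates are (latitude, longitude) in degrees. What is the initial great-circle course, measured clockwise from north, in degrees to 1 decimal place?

115.5°

Δλ = 45.530° = 0.7946 rad.
y = sin Δλ · cos φ₂ = (0.7136)(0.9607) = 0.6856
x = cos φ₁ sin φ₂ − sin φ₁ cos φ₂ cos Δλ = (0.6554)(0.2777) − (0.7553)(0.9607)(0.7005) = -0.3263
θ = atan2(y, x) = 115.45°, so the bearing is 115.5°.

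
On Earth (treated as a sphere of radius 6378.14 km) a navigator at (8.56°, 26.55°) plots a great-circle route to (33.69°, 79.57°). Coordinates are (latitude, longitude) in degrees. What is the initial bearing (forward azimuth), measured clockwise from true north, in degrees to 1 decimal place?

With φ₁ = 0.1494, φ₂ = 0.5880, Δλ = 0.9254 rad, the forward-azimuth formula gives
θ = atan2( sin Δλ cos φ₂ , cos φ₁ sin φ₂ − sin φ₁ cos φ₂ cos Δλ ) = atan2(0.6647, 0.4740) = 54.51°.
So the initial bearing is 54.5°.

54.5°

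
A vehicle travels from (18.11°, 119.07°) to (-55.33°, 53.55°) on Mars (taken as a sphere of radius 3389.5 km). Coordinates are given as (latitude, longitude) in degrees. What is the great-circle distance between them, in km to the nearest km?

With latitudes φ₁ = 18.110°, φ₂ = -55.330° and longitude difference Δλ = -65.520°:
cos c = sin φ₁ sin φ₂ + cos φ₁ cos φ₂ cos Δλ = (0.3108)(-0.8224) + (0.9505)(0.5688)(0.4144) = -0.03161,
so c = arccos(-0.03161) = 1.60241 rad.
Distance = R·c = 3389.5 × 1.6024 ≈ 5431 km.

5431 km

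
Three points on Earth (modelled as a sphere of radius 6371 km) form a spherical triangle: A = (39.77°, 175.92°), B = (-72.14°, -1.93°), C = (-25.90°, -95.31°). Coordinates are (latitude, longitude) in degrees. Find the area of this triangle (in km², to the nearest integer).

83757987 km²

Side lengths (central angles): a = 1.1598, b = 1.8386, c = 2.5763 rad; semiperimeter s = 2.7874.
By l'Huilier's theorem, tan(E/4) = √[tan(s/2) tan((s−a)/2) tan((s−b)/2) tan((s−c)/2)], giving spherical excess E = 2.0635 rad.
Area = E·R² = 2.0635 × (6371)² ≈ 83757987 km².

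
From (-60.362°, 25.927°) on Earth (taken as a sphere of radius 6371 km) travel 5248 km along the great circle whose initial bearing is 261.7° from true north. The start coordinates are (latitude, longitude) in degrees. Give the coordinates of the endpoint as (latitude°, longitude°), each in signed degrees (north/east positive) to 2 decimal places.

Angular distance δ = d/R = 5248/6371 = 0.82373 rad; initial bearing θ = 4.5675 rad.
sin φ₂ = sin φ₁ cos δ + cos φ₁ sin δ cos θ = (-0.8692)(0.6795) + (0.4945)(0.7337)(-0.1444) = -0.6430, so φ₂ = -40.01°.
Δλ = atan2(sin θ sin δ cos φ₁, cos δ − sin φ₁ sin φ₂) = atan2(-0.3590, 0.1206) = -71.426°.
λ₂ = 25.927° − 71.426° = -45.50°.

-40.01°, -45.50°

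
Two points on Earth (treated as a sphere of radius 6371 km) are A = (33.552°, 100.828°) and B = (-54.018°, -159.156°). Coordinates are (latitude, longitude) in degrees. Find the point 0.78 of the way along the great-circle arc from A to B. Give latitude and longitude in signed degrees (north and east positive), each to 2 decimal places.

The central angle between A and B is δ = 2.1322 rad.
With f = 0.78, the slerp weights are sin((1−f)δ)/sin δ = 0.5341 and sin(fδ)/sin δ = 1.1763.
Weighted sum of the unit vectors: (0.5341)·(-0.1566,0.8185,0.5527) + (1.1763)·(-0.5491,-0.2091,-0.8092) = (-0.7295, 0.1912, -0.6567).
Converting back: φ = atan2(z, √(x²+y²)) = -41.05°, λ = atan2(y, x) = 165.31°.

-41.05°, 165.31°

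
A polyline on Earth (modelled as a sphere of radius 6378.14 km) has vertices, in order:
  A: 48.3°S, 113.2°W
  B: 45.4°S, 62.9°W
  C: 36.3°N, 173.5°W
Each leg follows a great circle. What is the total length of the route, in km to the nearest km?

Leg A→B: central angle 0.5917 rad, distance 3774.0 km.
Leg B→C: central angle 2.2403 rad, distance 14289.2 km.
Total: 3774.0 + 14289.2 ≈ 18063 km.

18063 km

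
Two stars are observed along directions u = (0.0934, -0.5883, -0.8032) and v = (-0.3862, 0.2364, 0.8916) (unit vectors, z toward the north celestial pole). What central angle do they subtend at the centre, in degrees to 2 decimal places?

153.04°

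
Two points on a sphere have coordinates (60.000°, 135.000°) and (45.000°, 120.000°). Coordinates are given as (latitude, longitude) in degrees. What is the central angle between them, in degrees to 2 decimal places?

17.47°

With latitudes φ₁ = 60.000°, φ₂ = 45.000° and longitude difference Δλ = -15.000°:
cos c = sin φ₁ sin φ₂ + cos φ₁ cos φ₂ cos Δλ = (0.8660)(0.7071) + (0.5000)(0.7071)(0.9659) = 0.95388,
so c = arccos(0.95388) = 0.30489 rad.
So the angular separation is 17.47°.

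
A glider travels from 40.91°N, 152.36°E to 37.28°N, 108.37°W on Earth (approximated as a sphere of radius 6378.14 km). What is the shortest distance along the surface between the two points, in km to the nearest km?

With latitudes φ₁ = 40.910°, φ₂ = 37.280° and longitude difference Δλ = 99.270°:
cos c = sin φ₁ sin φ₂ + cos φ₁ cos φ₂ cos Δλ = (0.6549)(0.6057) + (0.7557)(0.7957)(-0.1611) = 0.29980,
so c = arccos(0.29980) = 1.26632 rad.
Distance = R·c = 6378.14 × 1.2663 ≈ 8077 km.

8077 km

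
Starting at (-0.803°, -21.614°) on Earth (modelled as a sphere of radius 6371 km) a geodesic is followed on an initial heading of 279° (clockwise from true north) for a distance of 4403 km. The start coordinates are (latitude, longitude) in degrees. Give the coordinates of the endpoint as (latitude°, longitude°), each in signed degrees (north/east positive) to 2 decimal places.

Angular distance δ = d/R = 4403/6371 = 0.69110 rad; initial bearing θ = 4.8695 rad.
sin φ₂ = sin φ₁ cos δ + cos φ₁ sin δ cos θ = (-0.0140)(0.7705) + (0.9999)(0.6374)(0.1564) = 0.0889, so φ₂ = 5.10°.
Δλ = atan2(sin θ sin δ cos φ₁, cos δ − sin φ₁ sin φ₂) = atan2(-0.6295, 0.7718) = -39.201°.
λ₂ = -21.614° − 39.201° = -60.81°.

5.10°, -60.81°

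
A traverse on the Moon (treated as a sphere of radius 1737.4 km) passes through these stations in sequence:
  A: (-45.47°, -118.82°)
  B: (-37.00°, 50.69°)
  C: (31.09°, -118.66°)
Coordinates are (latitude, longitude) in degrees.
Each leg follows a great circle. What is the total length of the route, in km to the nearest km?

Leg A→B: central angle 1.6928 rad, distance 2941.0 km.
Leg B→C: central angle 2.9564 rad, distance 5136.5 km.
Total: 2941.0 + 5136.5 ≈ 8078 km.

8078 km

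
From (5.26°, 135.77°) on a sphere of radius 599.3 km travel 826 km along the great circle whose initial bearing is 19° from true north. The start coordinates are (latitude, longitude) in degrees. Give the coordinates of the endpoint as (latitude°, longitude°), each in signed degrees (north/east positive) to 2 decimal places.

70.34°, -152.49°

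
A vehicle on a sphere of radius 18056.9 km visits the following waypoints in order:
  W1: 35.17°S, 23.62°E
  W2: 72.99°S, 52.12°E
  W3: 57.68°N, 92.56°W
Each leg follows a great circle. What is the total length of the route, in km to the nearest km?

62966 km

Leg W1→W2: central angle 0.7060 rad, distance 12748.2 km.
Leg W2→W3: central angle 2.7811 rad, distance 50218.0 km.
Total: 12748.2 + 50218.0 ≈ 62966 km.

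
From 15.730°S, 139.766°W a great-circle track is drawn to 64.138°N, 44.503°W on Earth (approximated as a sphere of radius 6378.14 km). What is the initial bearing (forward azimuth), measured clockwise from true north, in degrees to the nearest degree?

Δλ = 95.263° = 1.6627 rad.
y = sin Δλ · cos φ₂ = (0.9958)(0.4362) = 0.4344
x = cos φ₁ sin φ₂ − sin φ₁ cos φ₂ cos Δλ = (0.9625)(0.8998) − (-0.2711)(0.4362)(-0.0917) = 0.8553
θ = atan2(y, x) = 26.92°, so the bearing is 27°.

27°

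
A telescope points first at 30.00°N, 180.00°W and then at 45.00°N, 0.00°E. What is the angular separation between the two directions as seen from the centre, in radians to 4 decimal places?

1.8326 rad

In radians: φ₁ = 0.5236, φ₂ = 0.7854, Δλ = -180.000° = -3.1416 rad.
Haversine: a = sin²(Δφ/2) + cos φ₁ cos φ₂ sin²(Δλ/2) = 0.0170 + (0.8660)(0.7071)(1.0000) = 0.62941.
Central angle c = 2·arcsin(√a) = 1.83260 rad.
So the angular separation is 1.8326 rad.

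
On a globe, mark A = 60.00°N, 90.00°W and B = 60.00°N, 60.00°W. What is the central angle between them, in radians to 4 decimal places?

0.2595 rad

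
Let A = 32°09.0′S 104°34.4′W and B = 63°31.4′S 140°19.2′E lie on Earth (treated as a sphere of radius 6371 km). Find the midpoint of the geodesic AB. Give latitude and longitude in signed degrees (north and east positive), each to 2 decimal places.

-61.61°, -136.12°

The central angle between A and B is δ = 1.2491 rad.
With f = 0.5, the slerp weights are sin((1−f)δ)/sin δ = 0.6164 and sin(fδ)/sin δ = 0.6164.
Weighted sum of the unit vectors: (0.6164)·(-0.2130,-0.8194,-0.5321) + (0.6164)·(-0.3431,0.2847,-0.8951) = (-0.3428, -0.3296, -0.8797).
Converting back: φ = atan2(z, √(x²+y²)) = -61.61°, λ = atan2(y, x) = -136.12°.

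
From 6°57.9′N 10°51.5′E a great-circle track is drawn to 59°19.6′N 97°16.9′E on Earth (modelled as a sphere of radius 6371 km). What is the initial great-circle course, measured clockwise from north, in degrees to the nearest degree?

Δλ = 86.423° = 1.5084 rad.
y = sin Δλ · cos φ₂ = (0.9981)(0.5101) = 0.5091
x = cos φ₁ sin φ₂ − sin φ₁ cos φ₂ cos Δλ = (0.9926)(0.8601) − (0.1213)(0.5101)(0.0624) = 0.8499
θ = atan2(y, x) = 30.93°, so the bearing is 31°.

31°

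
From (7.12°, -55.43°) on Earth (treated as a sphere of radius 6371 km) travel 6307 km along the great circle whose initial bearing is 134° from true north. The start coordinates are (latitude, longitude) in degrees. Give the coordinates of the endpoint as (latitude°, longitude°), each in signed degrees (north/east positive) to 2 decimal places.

-30.55°, -11.14°

Angular distance δ = d/R = 6307/6371 = 0.98995 rad; initial bearing θ = 2.3387 rad.
sin φ₂ = sin φ₁ cos δ + cos φ₁ sin δ cos θ = (0.1239)(0.5487) + (0.9923)(0.8360)(-0.6947) = -0.5082, so φ₂ = -30.55°.
Δλ = atan2(sin θ sin δ cos φ₁, cos δ − sin φ₁ sin φ₂) = atan2(0.5967, 0.6117) = 44.289°.
λ₂ = -55.430° + 44.289° = -11.14°.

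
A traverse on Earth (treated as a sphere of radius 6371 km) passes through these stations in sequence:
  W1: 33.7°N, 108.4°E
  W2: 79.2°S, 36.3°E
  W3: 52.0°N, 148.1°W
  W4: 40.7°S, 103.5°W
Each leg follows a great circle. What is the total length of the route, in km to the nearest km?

Leg W1→W2: central angle 2.0911 rad, distance 13322.1 km.
Leg W2→W3: central angle 2.6661 rad, distance 16985.8 km.
Leg W3→W4: central angle 1.7533 rad, distance 11170.5 km.
Total: 13322.1 + 16985.8 + 11170.5 ≈ 41478 km.

41478 km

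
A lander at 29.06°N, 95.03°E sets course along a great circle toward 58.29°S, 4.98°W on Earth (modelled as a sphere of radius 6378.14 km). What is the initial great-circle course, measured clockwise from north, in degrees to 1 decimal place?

Δλ = -100.010° = -1.7455 rad.
y = sin Δλ · cos φ₂ = (-0.9848)(0.5256) = -0.5176
x = cos φ₁ sin φ₂ − sin φ₁ cos φ₂ cos Δλ = (0.8741)(-0.8507) − (0.4857)(0.5256)(-0.1738) = -0.6992
θ = atan2(y, x) = -143.49°; adding 360° gives 216.5°.

216.5°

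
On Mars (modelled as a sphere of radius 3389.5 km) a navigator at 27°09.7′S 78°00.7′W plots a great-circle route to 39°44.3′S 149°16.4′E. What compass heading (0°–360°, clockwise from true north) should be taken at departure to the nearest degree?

215°

Δλ = -132.715° = -2.3163 rad.
y = sin Δλ · cos φ₂ = (-0.7347)(0.7690) = -0.5650
x = cos φ₁ sin φ₂ − sin φ₁ cos φ₂ cos Δλ = (0.8897)(-0.6393) − (-0.4565)(0.7690)(-0.6784) = -0.8069
θ = atan2(y, x) = -145.00°; adding 360° gives 215°.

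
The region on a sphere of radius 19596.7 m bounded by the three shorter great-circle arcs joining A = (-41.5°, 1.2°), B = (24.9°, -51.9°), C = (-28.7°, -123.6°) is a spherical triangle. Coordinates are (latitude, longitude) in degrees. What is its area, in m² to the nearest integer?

Side lengths (central angles): a = 1.5232, b = 1.6275, c = 1.4415 rad; semiperimeter s = 2.2961.
By l'Huilier's theorem, tan(E/4) = √[tan(s/2) tan((s−a)/2) tan((s−b)/2) tan((s−c)/2)], giving spherical excess E = 1.4464 rad.
Area = E·R² = 1.4464 × (19596.7)² ≈ 555475155 m².

555475155 m²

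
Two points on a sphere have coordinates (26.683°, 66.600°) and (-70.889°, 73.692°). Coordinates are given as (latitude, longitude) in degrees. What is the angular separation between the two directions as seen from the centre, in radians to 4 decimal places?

Let φ₁ = 0.4657 rad, φ₂ = -1.2372 rad, and Δλ = 0.1238 rad.
Haversine: a = sin²(Δφ/2) + cos φ₁ cos φ₂ sin²(Δλ/2) = 0.5659 + (0.8935)(0.3274)(0.0038) = 0.56701.
Central angle c = 2·arcsin(√a) = 1.70521 rad.
So the angular separation is 1.7052 rad.

1.7052 rad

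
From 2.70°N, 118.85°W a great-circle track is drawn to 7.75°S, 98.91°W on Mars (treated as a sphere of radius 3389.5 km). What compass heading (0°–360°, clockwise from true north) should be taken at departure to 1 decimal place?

117.9°

Δλ = 19.940° = 0.3480 rad.
y = sin Δλ · cos φ₂ = (0.3410)(0.9909) = 0.3379
x = cos φ₁ sin φ₂ − sin φ₁ cos φ₂ cos Δλ = (0.9989)(-0.1349) − (0.0471)(0.9909)(0.9401) = -0.1786
θ = atan2(y, x) = 117.85°, so the bearing is 117.9°.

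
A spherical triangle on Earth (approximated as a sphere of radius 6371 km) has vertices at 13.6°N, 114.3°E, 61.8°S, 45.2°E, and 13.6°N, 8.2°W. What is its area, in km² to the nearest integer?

81204557 km²

Side lengths (central angles): a = 1.5041, b = 2.0401, c = 1.6142 rad; semiperimeter s = 2.5792.
By l'Huilier's theorem, tan(E/4) = √[tan(s/2) tan((s−a)/2) tan((s−b)/2) tan((s−c)/2)], giving spherical excess E = 2.0006 rad.
Area = E·R² = 2.0006 × (6371)² ≈ 81204557 km².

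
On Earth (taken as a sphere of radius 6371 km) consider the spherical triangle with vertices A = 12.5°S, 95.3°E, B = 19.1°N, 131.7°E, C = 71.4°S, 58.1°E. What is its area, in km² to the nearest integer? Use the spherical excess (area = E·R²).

Side lengths (central angles): a = 1.7978, b = 1.1005, c = 0.8343 rad; semiperimeter s = 1.8662.
By l'Huilier's theorem, tan(E/4) = √[tan(s/2) tan((s−a)/2) tan((s−b)/2) tan((s−c)/2)], giving spherical excess E = 0.4097 rad.
Area = E·R² = 0.4097 × (6371)² ≈ 16627564 km².

16627564 km²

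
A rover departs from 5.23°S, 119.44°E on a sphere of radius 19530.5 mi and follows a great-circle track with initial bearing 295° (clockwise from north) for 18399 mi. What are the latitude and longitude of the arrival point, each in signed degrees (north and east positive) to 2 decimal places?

16.66°, 69.52°

Angular distance δ = d/R = 18399/19530.5 = 0.94206 rad; initial bearing θ = 5.1487 rad.
sin φ₂ = sin φ₁ cos δ + cos φ₁ sin δ cos θ = (-0.0912)(0.5881) + (0.9958)(0.8088)(0.4226) = 0.2868, so φ₂ = 16.66°.
Δλ = atan2(sin θ sin δ cos φ₁, cos δ − sin φ₁ sin φ₂) = atan2(-0.7299, 0.6143) = -49.919°.
λ₂ = 119.440° − 49.919° = 69.52°.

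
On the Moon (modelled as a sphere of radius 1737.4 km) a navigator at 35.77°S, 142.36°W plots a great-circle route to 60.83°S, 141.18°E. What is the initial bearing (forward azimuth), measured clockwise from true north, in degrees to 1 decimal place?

216.4°

Δλ = -76.460° = -1.3345 rad.
y = sin Δλ · cos φ₂ = (-0.9722)(0.4874) = -0.4739
x = cos φ₁ sin φ₂ − sin φ₁ cos φ₂ cos Δλ = (0.8114)(-0.8732) − (-0.5845)(0.4874)(0.2341) = -0.6418
θ = atan2(y, x) = -143.56°; adding 360° gives 216.4°.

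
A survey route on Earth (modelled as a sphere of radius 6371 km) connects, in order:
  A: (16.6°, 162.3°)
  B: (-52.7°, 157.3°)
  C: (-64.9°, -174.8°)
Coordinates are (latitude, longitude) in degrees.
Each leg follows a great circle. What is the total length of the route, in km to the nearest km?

9794 km

Leg A→B: central angle 1.2119 rad, distance 7720.9 km.
Leg B→C: central angle 0.3254 rad, distance 2072.8 km.
Total: 7720.9 + 2072.8 ≈ 9794 km.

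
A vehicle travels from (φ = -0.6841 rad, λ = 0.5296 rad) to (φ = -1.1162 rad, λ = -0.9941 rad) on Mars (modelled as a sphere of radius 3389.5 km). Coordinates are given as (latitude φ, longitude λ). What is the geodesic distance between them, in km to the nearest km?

3211 km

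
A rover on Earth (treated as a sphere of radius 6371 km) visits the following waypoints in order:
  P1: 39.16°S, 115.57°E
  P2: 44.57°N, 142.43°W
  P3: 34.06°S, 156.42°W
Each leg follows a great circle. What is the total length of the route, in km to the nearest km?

22636 km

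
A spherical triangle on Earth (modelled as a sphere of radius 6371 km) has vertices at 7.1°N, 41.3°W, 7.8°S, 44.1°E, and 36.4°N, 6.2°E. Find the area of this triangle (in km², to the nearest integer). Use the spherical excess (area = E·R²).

Side lengths (central angles): a = 0.9900, b = 0.9110, c = 1.5087 rad; semiperimeter s = 1.7048.
By l'Huilier's theorem, tan(E/4) = √[tan(s/2) tan((s−a)/2) tan((s−b)/2) tan((s−c)/2)], giving spherical excess E = 0.5278 rad.
Area = E·R² = 0.5278 × (6371)² ≈ 21425030 km².

21425030 km²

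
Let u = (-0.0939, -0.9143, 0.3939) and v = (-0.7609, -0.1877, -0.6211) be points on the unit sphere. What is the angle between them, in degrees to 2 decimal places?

90.09°

u·v = -0.0016; |u| = 1.0000, |v| = 1.0000.
cos θ = (u·v)/(|u||v|) = -0.0016, so θ = 90.09°.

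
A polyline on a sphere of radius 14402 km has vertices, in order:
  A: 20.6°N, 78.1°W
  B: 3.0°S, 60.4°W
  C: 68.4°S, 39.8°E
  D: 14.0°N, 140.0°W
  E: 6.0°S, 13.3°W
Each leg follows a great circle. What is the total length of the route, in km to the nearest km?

Leg A→B: central angle 0.5113 rad, distance 7363.7 km.
Leg B→C: central angle 1.5872 rad, distance 22859.4 km.
Leg C→D: central angle 2.1921 rad, distance 31571.1 km.
Leg D→E: central angle 2.2168 rad, distance 31926.1 km.
Total: 7363.7 + 22859.4 + 31571.1 + 31926.1 ≈ 93720 km.

93720 km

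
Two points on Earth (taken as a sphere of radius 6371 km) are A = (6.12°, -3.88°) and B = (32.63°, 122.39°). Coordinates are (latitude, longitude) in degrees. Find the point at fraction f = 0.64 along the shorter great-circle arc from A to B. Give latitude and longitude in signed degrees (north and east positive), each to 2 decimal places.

The central angle between A and B is δ = 2.0241 rad.
With f = 0.64, the slerp weights are sin((1−f)δ)/sin δ = 0.7407 and sin(fδ)/sin δ = 1.0704.
Weighted sum of the unit vectors: (0.7407)·(0.9920,-0.0673,0.1066) + (1.0704)·(-0.4511,0.7111,0.5392) = (0.2519, 0.7114, 0.6561).
Converting back: φ = atan2(z, √(x²+y²)) = 41.01°, λ = atan2(y, x) = 70.50°.

41.01°, 70.50°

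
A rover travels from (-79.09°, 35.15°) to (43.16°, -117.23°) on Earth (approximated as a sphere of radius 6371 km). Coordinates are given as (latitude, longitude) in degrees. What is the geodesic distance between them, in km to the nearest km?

15852 km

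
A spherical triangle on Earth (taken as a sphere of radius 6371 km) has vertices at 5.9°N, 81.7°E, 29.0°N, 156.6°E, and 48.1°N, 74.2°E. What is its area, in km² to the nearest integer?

19740019 km²

Side lengths (central angles): a = 1.1173, b = 0.7450, c = 1.2907 rad; semiperimeter s = 1.5765.
By l'Huilier's theorem, tan(E/4) = √[tan(s/2) tan((s−a)/2) tan((s−b)/2) tan((s−c)/2)], giving spherical excess E = 0.4863 rad.
Area = E·R² = 0.4863 × (6371)² ≈ 19740019 km².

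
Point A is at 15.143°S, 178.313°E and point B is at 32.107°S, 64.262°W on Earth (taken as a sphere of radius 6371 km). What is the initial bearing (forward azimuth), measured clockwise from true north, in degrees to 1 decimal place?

129.3°

With φ₁ = -0.2643, φ₂ = -0.5604, Δλ = 2.0495 rad, the forward-azimuth formula gives
θ = atan2( sin Δλ cos φ₂ , cos φ₁ sin φ₂ − sin φ₁ cos φ₂ cos Δλ ) = atan2(0.7519, -0.6150) = 129.28°.
So the initial bearing is 129.3°.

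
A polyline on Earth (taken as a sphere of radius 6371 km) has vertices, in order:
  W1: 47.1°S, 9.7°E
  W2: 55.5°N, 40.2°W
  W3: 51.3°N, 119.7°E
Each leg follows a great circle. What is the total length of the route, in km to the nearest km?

Leg W1→W2: central angle 1.9341 rad, distance 12322.1 km.
Leg W2→W3: central angle 1.2550 rad, distance 7995.4 km.
Total: 12322.1 + 7995.4 ≈ 20318 km.

20318 km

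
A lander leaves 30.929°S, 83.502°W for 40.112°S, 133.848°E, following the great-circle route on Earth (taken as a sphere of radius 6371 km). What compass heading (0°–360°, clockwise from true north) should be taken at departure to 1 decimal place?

208.2°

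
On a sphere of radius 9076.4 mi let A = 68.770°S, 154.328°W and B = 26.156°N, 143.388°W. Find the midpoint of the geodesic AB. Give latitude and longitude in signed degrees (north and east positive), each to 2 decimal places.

The central angle between A and B is δ = 1.6627 rad.
With f = 0.5, the slerp weights are sin((1−f)δ)/sin δ = 0.7420 and sin(fδ)/sin δ = 0.7420.
Weighted sum of the unit vectors: (0.7420)·(-0.3264,-0.1569,-0.9321) + (0.7420)·(-0.7205,-0.5353,0.4408) = (-0.7767, -0.5136, -0.3645).
Converting back: φ = atan2(z, √(x²+y²)) = -21.38°, λ = atan2(y, x) = -146.53°.

-21.38°, -146.53°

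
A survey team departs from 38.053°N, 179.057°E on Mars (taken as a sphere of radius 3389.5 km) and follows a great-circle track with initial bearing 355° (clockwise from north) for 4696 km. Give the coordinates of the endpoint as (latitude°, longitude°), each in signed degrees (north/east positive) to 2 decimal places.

62.20°, 9.64°

Angular distance δ = d/R = 4696/3389.5 = 1.38546 rad; initial bearing θ = 6.1959 rad.
sin φ₂ = sin φ₁ cos δ + cos φ₁ sin δ cos θ = (0.6164)(0.1843) + (0.7874)(0.9829)(0.9962) = 0.8846, so φ₂ = 62.20°.
Δλ = atan2(sin θ sin δ cos φ₁, cos δ − sin φ₁ sin φ₂) = atan2(-0.0675, -0.3610) = -169.415°.
λ₂ = 179.057° − 169.415° = 9.64°.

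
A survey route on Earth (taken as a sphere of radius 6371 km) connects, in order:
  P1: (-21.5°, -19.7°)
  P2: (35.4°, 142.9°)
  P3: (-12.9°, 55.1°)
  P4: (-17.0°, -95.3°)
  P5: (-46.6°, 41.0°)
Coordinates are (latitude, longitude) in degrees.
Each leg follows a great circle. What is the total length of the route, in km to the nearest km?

Leg P1→P2: central angle 2.7819 rad, distance 17723.6 km.
Leg P2→P3: central angle 1.6698 rad, distance 10638.2 km.
Leg P3→P4: central angle 2.4117 rad, distance 15364.9 km.
Leg P4→P5: central angle 1.8365 rad, distance 11700.5 km.
Total: 17723.6 + 10638.2 + 15364.9 + 11700.5 ≈ 55427 km.

55427 km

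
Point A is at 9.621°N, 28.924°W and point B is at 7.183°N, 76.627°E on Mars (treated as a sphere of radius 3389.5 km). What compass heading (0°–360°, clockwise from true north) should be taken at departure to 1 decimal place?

80.0°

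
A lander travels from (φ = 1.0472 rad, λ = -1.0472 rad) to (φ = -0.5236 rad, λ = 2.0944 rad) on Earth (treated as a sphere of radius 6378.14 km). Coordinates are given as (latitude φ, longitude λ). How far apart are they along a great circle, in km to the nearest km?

16698 km

In radians: φ₁ = 1.0472, φ₂ = -0.5236, Δλ = -180.000° = -3.1416 rad.
Haversine: a = sin²(Δφ/2) + cos φ₁ cos φ₂ sin²(Δλ/2) = 0.5000 + (0.5000)(0.8660)(1.0000) = 0.93301.
Central angle c = 2·arcsin(√a) = 2.61799 rad.
Distance = R·c = 6378.14 × 2.6180 ≈ 16698 km.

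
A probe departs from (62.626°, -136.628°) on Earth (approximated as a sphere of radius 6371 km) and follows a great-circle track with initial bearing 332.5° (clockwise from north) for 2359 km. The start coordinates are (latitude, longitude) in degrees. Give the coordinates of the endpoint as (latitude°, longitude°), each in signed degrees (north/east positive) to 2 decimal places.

77.27°, 174.05°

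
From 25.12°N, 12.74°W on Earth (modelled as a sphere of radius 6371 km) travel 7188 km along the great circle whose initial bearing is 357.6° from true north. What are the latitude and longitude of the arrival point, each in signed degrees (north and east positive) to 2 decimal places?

87.82°, -96.00°

Angular distance δ = d/R = 7188/6371 = 1.12824 rad; initial bearing θ = 6.2413 rad.
sin φ₂ = sin φ₁ cos δ + cos φ₁ sin δ cos θ = (0.4245)(0.4283) + (0.9054)(0.9037)(0.9991) = 0.9993, so φ₂ = 87.82°.
Δλ = atan2(sin θ sin δ cos φ₁, cos δ − sin φ₁ sin φ₂) = atan2(-0.0343, 0.0040) = -83.265°.
λ₂ = -12.740° − 83.265° = -96.00°.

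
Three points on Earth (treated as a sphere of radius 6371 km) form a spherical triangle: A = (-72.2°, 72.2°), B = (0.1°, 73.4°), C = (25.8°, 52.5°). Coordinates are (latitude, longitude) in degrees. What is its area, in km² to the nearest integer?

12492190 km²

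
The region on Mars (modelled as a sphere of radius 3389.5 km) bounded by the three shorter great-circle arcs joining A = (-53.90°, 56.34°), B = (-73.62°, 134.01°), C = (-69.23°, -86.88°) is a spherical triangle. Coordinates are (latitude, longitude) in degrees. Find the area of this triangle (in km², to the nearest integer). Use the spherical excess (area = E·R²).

2308962 km²

Side lengths (central angles): a = 0.6068, b = 0.9420, c = 0.6255 rad; semiperimeter s = 1.0872.
By l'Huilier's theorem, tan(E/4) = √[tan(s/2) tan((s−a)/2) tan((s−b)/2) tan((s−c)/2)], giving spherical excess E = 0.2010 rad.
Area = E·R² = 0.2010 × (3389.5)² ≈ 2308962 km².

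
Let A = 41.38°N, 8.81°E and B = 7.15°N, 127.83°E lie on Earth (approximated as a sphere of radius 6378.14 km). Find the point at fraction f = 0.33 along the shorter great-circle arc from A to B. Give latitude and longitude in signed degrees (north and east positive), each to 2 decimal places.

46.54°, 57.77°

Central angle δ = 1.8534 rad. Interpolating on the sphere with fraction f = 0.33:
P = [sin((1−f)δ)·A + sin(fδ)·B] / sin δ = 0.9855·A + 0.5979·B in Cartesian coordinates,
giving P = (0.3668, 0.5818, 0.7259), i.e. latitude 46.54°, longitude 57.77°.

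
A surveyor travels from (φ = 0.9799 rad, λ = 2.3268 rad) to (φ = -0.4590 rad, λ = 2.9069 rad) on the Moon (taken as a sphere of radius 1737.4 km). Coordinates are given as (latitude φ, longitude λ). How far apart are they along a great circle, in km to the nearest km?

2643 km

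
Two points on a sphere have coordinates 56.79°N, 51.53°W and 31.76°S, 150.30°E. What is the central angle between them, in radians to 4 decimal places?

2.6315 rad

Let φ₁ = 0.9912 rad, φ₂ = -0.5543 rad, and Δλ = -2.7606 rad.
Haversine: a = sin²(Δφ/2) + cos φ₁ cos φ₂ sin²(Δλ/2) = 0.4873 + (0.5477)(0.8503)(0.9641) = 0.93635.
Central angle c = 2·arcsin(√a) = 2.63148 rad.
So the angular separation is 2.6315 rad.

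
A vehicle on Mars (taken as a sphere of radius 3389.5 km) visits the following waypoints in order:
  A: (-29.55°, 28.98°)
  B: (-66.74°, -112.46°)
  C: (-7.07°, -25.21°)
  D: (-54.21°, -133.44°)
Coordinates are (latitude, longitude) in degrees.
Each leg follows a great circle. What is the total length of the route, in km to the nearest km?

15173 km

Leg A→B: central angle 1.3853 rad, distance 4695.4 km.
Leg B→C: central angle 1.4385 rad, distance 4875.9 km.
Leg C→D: central angle 1.6526 rad, distance 5601.5 km.
Total: 4695.4 + 4875.9 + 5601.5 ≈ 15173 km.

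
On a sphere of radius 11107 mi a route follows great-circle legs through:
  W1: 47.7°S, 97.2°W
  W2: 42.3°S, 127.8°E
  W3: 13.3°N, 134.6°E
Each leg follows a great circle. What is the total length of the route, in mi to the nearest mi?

26668 mi

Leg W1→W2: central angle 1.4245 rad, distance 15821.7 mi.
Leg W2→W3: central angle 0.9765 rad, distance 10846.3 mi.
Total: 15821.7 + 10846.3 ≈ 26668 mi.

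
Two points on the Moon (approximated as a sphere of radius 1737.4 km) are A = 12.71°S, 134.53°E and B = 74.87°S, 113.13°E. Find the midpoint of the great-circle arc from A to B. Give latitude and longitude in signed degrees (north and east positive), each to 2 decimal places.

The central angle between A and B is δ = 1.1046 rad.
With f = 0.5, the slerp weights are sin((1−f)δ)/sin δ = 0.5873 and sin(fδ)/sin δ = 0.5873.
Weighted sum of the unit vectors: (0.5873)·(-0.6841,0.6954,-0.2200) + (0.5873)·(-0.1025,0.2400,-0.9653) = (-0.4620, 0.5494, -0.6962).
Converting back: φ = atan2(z, √(x²+y²)) = -44.12°, λ = atan2(y, x) = 130.06°.

-44.12°, 130.06°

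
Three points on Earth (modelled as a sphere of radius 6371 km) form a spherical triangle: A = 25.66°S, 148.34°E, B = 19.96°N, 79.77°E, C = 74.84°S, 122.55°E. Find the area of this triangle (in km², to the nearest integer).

33693698 km²

Side lengths (central angles): a = 1.7204, b = 0.8890, c = 1.4084 rad; semiperimeter s = 2.0089.
By l'Huilier's theorem, tan(E/4) = √[tan(s/2) tan((s−a)/2) tan((s−b)/2) tan((s−c)/2)], giving spherical excess E = 0.8301 rad.
Area = E·R² = 0.8301 × (6371)² ≈ 33693698 km².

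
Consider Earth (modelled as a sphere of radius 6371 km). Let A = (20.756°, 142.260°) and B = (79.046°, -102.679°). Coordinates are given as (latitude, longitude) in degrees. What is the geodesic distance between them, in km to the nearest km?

In radians: φ₁ = 0.3623, φ₂ = 1.3796, Δλ = 115.061° = 2.0082 rad.
Haversine: a = sin²(Δφ/2) + cos φ₁ cos φ₂ sin²(Δλ/2) = 0.2372 + (0.9351)(0.1900)(0.7118) = 0.36367.
Central angle c = 2·arcsin(√a) = 1.29463 rad.
Distance = R·c = 6371 × 1.2946 ≈ 8248 km.

8248 km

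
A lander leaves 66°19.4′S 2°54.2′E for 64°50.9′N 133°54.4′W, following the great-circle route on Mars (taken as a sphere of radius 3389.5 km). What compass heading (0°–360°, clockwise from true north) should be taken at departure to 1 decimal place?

285.3°

With φ₁ = -1.1576, φ₂ = 1.1318, Δλ = -2.3878 rad, the forward-azimuth formula gives
θ = atan2( sin Δλ cos φ₂ , cos φ₁ sin φ₂ − sin φ₁ cos φ₂ cos Δλ ) = atan2(-0.2909, 0.0797) = -74.68°.
Adding 360° brings this into [0°, 360°): 285.3°.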